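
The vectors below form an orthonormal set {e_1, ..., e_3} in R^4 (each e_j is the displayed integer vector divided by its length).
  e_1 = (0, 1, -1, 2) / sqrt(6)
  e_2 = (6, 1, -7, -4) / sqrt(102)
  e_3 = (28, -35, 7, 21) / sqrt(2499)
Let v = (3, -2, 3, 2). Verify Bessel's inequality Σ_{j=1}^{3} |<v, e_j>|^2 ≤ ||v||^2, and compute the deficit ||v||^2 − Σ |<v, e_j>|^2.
Σ |<v, e_j>|^2 = 62/3; ||v||^2 = 26; deficit = 16/3

Write each e_j = u_j / sqrt(<u_j, u_j>) where u_j is the displayed integer vector. Then <v, e_j> = <v, u_j> / sqrt(<u_j, u_j>), so |<v, e_j>|^2 = <v, u_j>^2 / <u_j, u_j>.
Coefficients: <v, e_1> = -1/sqrt(6), <v, e_2> = -13/sqrt(102), <v, e_3> = 217/sqrt(2499).
Square and sum: Σ |<v, e_j>|^2 = 62/3.
Compute ||v||^2 = v·v = 26.
Deficit = 26 − 62/3 = 16/3 ≥ 0, confirming Bessel's inequality. (The deficit equals ||v − Σ <v,e_j> e_j||^2, the squared distance from v to span{e_j}.)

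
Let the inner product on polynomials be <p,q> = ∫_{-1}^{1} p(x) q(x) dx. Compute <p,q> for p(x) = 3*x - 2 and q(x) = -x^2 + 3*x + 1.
<p,q> = 10/3

Expand the product: p(x)·q(x) = -3*x^3 + 11*x^2 - 3*x - 2.
∫_{-1}^{1} of each monomial x^k gives [2/(k+1) if k even, 0 if k odd]. Integrating term-by-term (or equivalently evaluating the antiderivative F(x) = -3*x^4/4 + 11*x^3/3 - 3*x^2/2 - 2*x at the endpoints):
  F(1) − F(−1) = -7/12 − (-47/12) = 10/3.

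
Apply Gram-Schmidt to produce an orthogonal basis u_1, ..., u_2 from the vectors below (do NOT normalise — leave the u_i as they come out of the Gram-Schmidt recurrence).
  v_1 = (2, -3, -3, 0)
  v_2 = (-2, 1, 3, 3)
Orthogonal basis:
  u_1 = (2, -3, -3, 0)
  u_2 = (-6/11, -13/11, 9/11, 3)

Apply the Gram-Schmidt recurrence
  u_1 = v_1
  u_i = v_i − Σ_{j<i} ((v_i · u_j) / (u_j · u_j)) · u_j.

Step by step this gives:
  u_1 = (2, -3, -3, 0)
  u_2 = (-6/11, -13/11, 9/11, 3)

Orthogonality check:
  u_2 · u_1 = 0 (should be 0)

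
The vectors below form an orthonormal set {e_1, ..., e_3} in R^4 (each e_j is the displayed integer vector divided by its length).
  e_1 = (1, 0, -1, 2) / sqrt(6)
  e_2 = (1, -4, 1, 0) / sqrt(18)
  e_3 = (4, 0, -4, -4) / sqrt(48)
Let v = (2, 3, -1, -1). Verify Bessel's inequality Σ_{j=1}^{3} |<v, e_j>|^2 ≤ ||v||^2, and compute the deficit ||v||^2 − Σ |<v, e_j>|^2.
Σ |<v, e_j>|^2 = 110/9; ||v||^2 = 15; deficit = 25/9

Write each e_j = u_j / sqrt(<u_j, u_j>) where u_j is the displayed integer vector. Then <v, e_j> = <v, u_j> / sqrt(<u_j, u_j>), so |<v, e_j>|^2 = <v, u_j>^2 / <u_j, u_j>.
Coefficients: <v, e_1> = 1/sqrt(6), <v, e_2> = -11/sqrt(18), <v, e_3> = 16/sqrt(48).
Square and sum: Σ |<v, e_j>|^2 = 110/9.
Compute ||v||^2 = v·v = 15.
Deficit = 15 − 110/9 = 25/9 ≥ 0, confirming Bessel's inequality. (The deficit equals ||v − Σ <v,e_j> e_j||^2, the squared distance from v to span{e_j}.)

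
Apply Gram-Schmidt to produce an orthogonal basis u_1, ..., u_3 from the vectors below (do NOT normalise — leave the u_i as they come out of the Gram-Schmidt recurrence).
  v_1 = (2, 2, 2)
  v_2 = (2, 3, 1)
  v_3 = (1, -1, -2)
Orthogonal basis:
  u_1 = (2, 2, 2)
  u_2 = (0, 1, -1)
  u_3 = (5/3, -5/6, -5/6)

Apply the Gram-Schmidt recurrence
  u_1 = v_1
  u_i = v_i − Σ_{j<i} ((v_i · u_j) / (u_j · u_j)) · u_j.

Step by step this gives:
  u_1 = (2, 2, 2)
  u_2 = (0, 1, -1)
  u_3 = (5/3, -5/6, -5/6)

Orthogonality check:
  u_2 · u_1 = 0 (should be 0)
  u_3 · u_1 = 0 (should be 0)
  u_3 · u_2 = 0 (should be 0)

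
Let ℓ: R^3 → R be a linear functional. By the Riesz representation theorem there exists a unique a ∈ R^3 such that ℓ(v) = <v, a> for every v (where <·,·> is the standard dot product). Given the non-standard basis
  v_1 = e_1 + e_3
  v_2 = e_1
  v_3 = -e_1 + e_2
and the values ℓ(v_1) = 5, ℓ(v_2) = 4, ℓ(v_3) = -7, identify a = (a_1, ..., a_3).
a = (4, -3, 1)

Write a = (a_1, ..., a_3) in the standard basis. For each basis vector v_i, ℓ(v_i) = <v_i, a> is a linear equation in the a_j's. Collect the n equations into a matrix system V a = ℓ, where row i of V is v_i (expressed in the standard basis). Since V is invertible (lower-triangular with 1s on the diagonal, up to permutation), solve by back-substitution:
  V =
[[1, 0, 1],
 [1, 0, 0],
 [-1, 1, 0]]
  V a = (5, 4, -7)
Solving gives a = (4, -3, 1).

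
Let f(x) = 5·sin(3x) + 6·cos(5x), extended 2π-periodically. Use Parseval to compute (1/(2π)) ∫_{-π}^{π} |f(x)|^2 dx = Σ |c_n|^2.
Σ |c_n|^2 = 61/2

Expand |f|^2 and use orthogonality of {sin(nx), cos(mx)} on [-π, π]:
  ∫_{-π}^{π} sin(nx)^2 dx = π, ∫ cos(mx)^2 dx = π, and cross terms integrate to 0.
So ∫_{-π}^{π} f(x)^2 dx = 5^2 · π + 6^2 · π = (25 + 36)π.
Divide by 2π: (25 + 36)/2 = 61/2.
By Parseval, this equals Σ |c_n|^2.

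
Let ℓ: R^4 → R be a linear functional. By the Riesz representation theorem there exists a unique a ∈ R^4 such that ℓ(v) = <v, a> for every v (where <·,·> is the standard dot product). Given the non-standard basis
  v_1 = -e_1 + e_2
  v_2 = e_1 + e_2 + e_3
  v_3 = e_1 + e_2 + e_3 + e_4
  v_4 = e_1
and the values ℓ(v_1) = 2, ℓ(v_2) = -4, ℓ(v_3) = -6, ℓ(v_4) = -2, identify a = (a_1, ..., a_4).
a = (-2, 0, -2, -2)

Write a = (a_1, ..., a_4) in the standard basis. For each basis vector v_i, ℓ(v_i) = <v_i, a> is a linear equation in the a_j's. Collect the n equations into a matrix system V a = ℓ, where row i of V is v_i (expressed in the standard basis). Since V is invertible (lower-triangular with 1s on the diagonal, up to permutation), solve by back-substitution:
  V =
[[-1, 1, 0, 0],
 [1, 1, 1, 0],
 [1, 1, 1, 1],
 [1, 0, 0, 0]]
  V a = (2, -4, -6, -2)
Solving gives a = (-2, 0, -2, -2).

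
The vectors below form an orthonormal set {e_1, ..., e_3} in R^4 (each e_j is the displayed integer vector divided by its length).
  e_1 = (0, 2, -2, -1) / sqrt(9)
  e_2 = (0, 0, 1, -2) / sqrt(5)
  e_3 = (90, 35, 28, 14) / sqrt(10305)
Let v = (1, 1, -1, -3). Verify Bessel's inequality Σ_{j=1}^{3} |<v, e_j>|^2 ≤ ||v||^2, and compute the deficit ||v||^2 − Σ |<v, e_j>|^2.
Σ |<v, e_j>|^2 = 2459/229; ||v||^2 = 12; deficit = 289/229

Write each e_j = u_j / sqrt(<u_j, u_j>) where u_j is the displayed integer vector. Then <v, e_j> = <v, u_j> / sqrt(<u_j, u_j>), so |<v, e_j>|^2 = <v, u_j>^2 / <u_j, u_j>.
Coefficients: <v, e_1> = 7/sqrt(9), <v, e_2> = 5/sqrt(5), <v, e_3> = 55/sqrt(10305).
Square and sum: Σ |<v, e_j>|^2 = 2459/229.
Compute ||v||^2 = v·v = 12.
Deficit = 12 − 2459/229 = 289/229 ≥ 0, confirming Bessel's inequality. (The deficit equals ||v − Σ <v,e_j> e_j||^2, the squared distance from v to span{e_j}.)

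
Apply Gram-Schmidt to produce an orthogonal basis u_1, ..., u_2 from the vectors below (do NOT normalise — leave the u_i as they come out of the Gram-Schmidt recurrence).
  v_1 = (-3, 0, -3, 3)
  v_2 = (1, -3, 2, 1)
Orthogonal basis:
  u_1 = (-3, 0, -3, 3)
  u_2 = (1/3, -3, 4/3, 5/3)

Apply the Gram-Schmidt recurrence
  u_1 = v_1
  u_i = v_i − Σ_{j<i} ((v_i · u_j) / (u_j · u_j)) · u_j.

Step by step this gives:
  u_1 = (-3, 0, -3, 3)
  u_2 = (1/3, -3, 4/3, 5/3)

Orthogonality check:
  u_2 · u_1 = 0 (should be 0)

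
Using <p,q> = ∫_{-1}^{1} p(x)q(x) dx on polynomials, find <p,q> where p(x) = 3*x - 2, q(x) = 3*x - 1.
<p,q> = 10

Expand the product: p(x)·q(x) = 9*x^2 - 9*x + 2.
∫_{-1}^{1} of each monomial x^k gives [2/(k+1) if k even, 0 if k odd]. Integrating term-by-term (or equivalently evaluating the antiderivative F(x) = 3*x^3 - 9*x^2/2 + 2*x at the endpoints):
  F(1) − F(−1) = 1/2 − (-19/2) = 10.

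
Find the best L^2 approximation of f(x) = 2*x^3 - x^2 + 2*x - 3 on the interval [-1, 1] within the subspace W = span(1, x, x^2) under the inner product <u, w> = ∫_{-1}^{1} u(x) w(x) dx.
g(x) = -x^2 + 16*x/5 - 3

The best approximation g ∈ W is the orthogonal projection of f onto W. Writing g = a_0 + a_1 x + a_2 x^2, the coefficients solve the normal equations G · a = b where
  G_{ij} = <φ_i, φ_j> and b_i = <f, φ_i>, with φ_0 = 1, φ_1 = x, φ_2 = x^2.
G =
  [2, 0, 2/3]
  [0, 2/3, 0]
  [2/3, 0, 2/5],
b = (-20/3, 32/15, -12/5).
Solving gives a_0 = -3, a_1 = 16/5, a_2 = -1, so
  g(x) = -x^2 + 16*x/5 - 3.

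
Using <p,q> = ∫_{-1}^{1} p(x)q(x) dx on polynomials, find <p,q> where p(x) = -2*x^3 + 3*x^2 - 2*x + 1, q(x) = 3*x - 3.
<p,q> = -92/5

Expand the product: p(x)·q(x) = -6*x^4 + 15*x^3 - 15*x^2 + 9*x - 3.
∫_{-1}^{1} of each monomial x^k gives [2/(k+1) if k even, 0 if k odd]. Integrating term-by-term (or equivalently evaluating the antiderivative F(x) = -6*x^5/5 + 15*x^4/4 - 5*x^3 + 9*x^2/2 - 3*x at the endpoints):
  F(1) − F(−1) = -19/20 − (349/20) = -92/5.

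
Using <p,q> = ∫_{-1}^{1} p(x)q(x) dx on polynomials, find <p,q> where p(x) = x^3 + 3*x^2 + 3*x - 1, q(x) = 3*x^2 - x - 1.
<p,q> = -4/5

Expand the product: p(x)·q(x) = 3*x^5 + 8*x^4 + 5*x^3 - 9*x^2 - 2*x + 1.
∫_{-1}^{1} of each monomial x^k gives [2/(k+1) if k even, 0 if k odd]. Integrating term-by-term (or equivalently evaluating the antiderivative F(x) = x^6/2 + 8*x^5/5 + 5*x^4/4 - 3*x^3 - x^2 + x at the endpoints):
  F(1) − F(−1) = 7/20 − (23/20) = -4/5.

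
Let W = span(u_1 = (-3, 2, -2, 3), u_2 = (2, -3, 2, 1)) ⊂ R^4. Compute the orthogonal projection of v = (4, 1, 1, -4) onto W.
proj_W(v) = (711/299, -84/299, 318/299, -1413/299)

Set up U = [u_1 | ... | u_2] ∈ R^(4×2). The projector onto W = col(U) is P = U (U^T U)^(-1) U^T.
Compute U^T U =
  [26, -13]
  [-13, 18],
and U^T v = (-24, 3).
Solve U^T U · c = U^T v for the coefficients: c = (-393/299, -18/23). The projection is proj_W(v) = U c.
Check: (v - proj_W(v)) · u_1 = 0  (should be 0).
Check: (v - proj_W(v)) · u_2 = 0  (should be 0).
Result: proj_W(v) = (711/299, -84/299, 318/299, -1413/299).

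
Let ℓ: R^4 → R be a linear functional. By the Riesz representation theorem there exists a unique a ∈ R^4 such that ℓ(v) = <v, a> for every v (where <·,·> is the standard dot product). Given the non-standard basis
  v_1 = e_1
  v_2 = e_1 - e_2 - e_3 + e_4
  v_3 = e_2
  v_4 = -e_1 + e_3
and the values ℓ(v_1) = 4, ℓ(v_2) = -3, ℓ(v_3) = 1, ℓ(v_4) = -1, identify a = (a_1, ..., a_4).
a = (4, 1, 3, -3)

Write a = (a_1, ..., a_4) in the standard basis. For each basis vector v_i, ℓ(v_i) = <v_i, a> is a linear equation in the a_j's. Collect the n equations into a matrix system V a = ℓ, where row i of V is v_i (expressed in the standard basis). Since V is invertible (lower-triangular with 1s on the diagonal, up to permutation), solve by back-substitution:
  V =
[[1, 0, 0, 0],
 [1, -1, -1, 1],
 [0, 1, 0, 0],
 [-1, 0, 1, 0]]
  V a = (4, -3, 1, -1)
Solving gives a = (4, 1, 3, -3).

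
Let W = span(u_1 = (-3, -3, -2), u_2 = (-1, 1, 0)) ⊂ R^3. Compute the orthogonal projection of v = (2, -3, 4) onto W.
proj_W(v) = (35/11, -20/11, 5/11)

Set up U = [u_1 | ... | u_2] ∈ R^(3×2). The projector onto W = col(U) is P = U (U^T U)^(-1) U^T.
Compute U^T U =
  [22, 0]
  [0, 2],
and U^T v = (-5, -5).
Solve U^T U · c = U^T v for the coefficients: c = (-5/22, -5/2). The projection is proj_W(v) = U c.
Check: (v - proj_W(v)) · u_1 = 0  (should be 0).
Check: (v - proj_W(v)) · u_2 = 0  (should be 0).
Result: proj_W(v) = (35/11, -20/11, 5/11).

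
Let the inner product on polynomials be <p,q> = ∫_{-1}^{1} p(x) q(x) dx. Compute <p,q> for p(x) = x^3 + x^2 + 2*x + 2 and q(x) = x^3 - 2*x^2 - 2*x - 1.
<p,q> = -368/35

Expand the product: p(x)·q(x) = x^6 - x^5 - 2*x^4 - 5*x^3 - 9*x^2 - 6*x - 2.
∫_{-1}^{1} of each monomial x^k gives [2/(k+1) if k even, 0 if k odd]. Integrating term-by-term (or equivalently evaluating the antiderivative F(x) = x^7/7 - x^6/6 - 2*x^5/5 - 5*x^4/4 - 3*x^3 - 3*x^2 - 2*x at the endpoints):
  F(1) − F(−1) = -4063/420 − (353/420) = -368/35.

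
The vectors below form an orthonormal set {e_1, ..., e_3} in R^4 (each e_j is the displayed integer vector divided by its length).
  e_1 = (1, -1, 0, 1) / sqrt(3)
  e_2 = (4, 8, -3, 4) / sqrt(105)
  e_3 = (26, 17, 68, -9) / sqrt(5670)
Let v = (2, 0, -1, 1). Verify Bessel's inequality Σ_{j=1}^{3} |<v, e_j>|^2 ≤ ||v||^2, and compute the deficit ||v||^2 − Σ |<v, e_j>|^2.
Σ |<v, e_j>|^2 = 851/162; ||v||^2 = 6; deficit = 121/162

Write each e_j = u_j / sqrt(<u_j, u_j>) where u_j is the displayed integer vector. Then <v, e_j> = <v, u_j> / sqrt(<u_j, u_j>), so |<v, e_j>|^2 = <v, u_j>^2 / <u_j, u_j>.
Coefficients: <v, e_1> = 3/sqrt(3), <v, e_2> = 15/sqrt(105), <v, e_3> = -25/sqrt(5670).
Square and sum: Σ |<v, e_j>|^2 = 851/162.
Compute ||v||^2 = v·v = 6.
Deficit = 6 − 851/162 = 121/162 ≥ 0, confirming Bessel's inequality. (The deficit equals ||v − Σ <v,e_j> e_j||^2, the squared distance from v to span{e_j}.)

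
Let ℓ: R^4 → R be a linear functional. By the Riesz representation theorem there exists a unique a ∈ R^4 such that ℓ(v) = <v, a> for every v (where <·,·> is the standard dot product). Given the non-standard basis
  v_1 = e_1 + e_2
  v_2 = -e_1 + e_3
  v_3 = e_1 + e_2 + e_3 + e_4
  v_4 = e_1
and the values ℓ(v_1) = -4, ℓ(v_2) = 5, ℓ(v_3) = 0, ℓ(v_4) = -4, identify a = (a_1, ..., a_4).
a = (-4, 0, 1, 3)

Write a = (a_1, ..., a_4) in the standard basis. For each basis vector v_i, ℓ(v_i) = <v_i, a> is a linear equation in the a_j's. Collect the n equations into a matrix system V a = ℓ, where row i of V is v_i (expressed in the standard basis). Since V is invertible (lower-triangular with 1s on the diagonal, up to permutation), solve by back-substitution:
  V =
[[1, 1, 0, 0],
 [-1, 0, 1, 0],
 [1, 1, 1, 1],
 [1, 0, 0, 0]]
  V a = (-4, 5, 0, -4)
Solving gives a = (-4, 0, 1, 3).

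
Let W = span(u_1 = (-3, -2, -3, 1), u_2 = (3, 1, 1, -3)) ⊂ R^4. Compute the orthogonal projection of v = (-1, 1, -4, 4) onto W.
proj_W(v) = (-53/19, -193/171, -227/171, 409/171)

Set up U = [u_1 | ... | u_2] ∈ R^(4×2). The projector onto W = col(U) is P = U (U^T U)^(-1) U^T.
Compute U^T U =
  [23, -17]
  [-17, 20],
and U^T v = (17, -18).
Solve U^T U · c = U^T v for the coefficients: c = (34/171, -125/171). The projection is proj_W(v) = U c.
Check: (v - proj_W(v)) · u_1 = 0  (should be 0).
Check: (v - proj_W(v)) · u_2 = 0  (should be 0).
Result: proj_W(v) = (-53/19, -193/171, -227/171, 409/171).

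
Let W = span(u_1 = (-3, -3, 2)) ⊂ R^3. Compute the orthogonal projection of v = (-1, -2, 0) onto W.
proj_W(v) = (-27/22, -27/22, 9/11)

Set up U = [u_1 | ... | u_1] ∈ R^(3×1). The projector onto W = col(U) is P = U (U^T U)^(-1) U^T.
Compute U^T U =
  [22],
and U^T v = (9).
Solve U^T U · c = U^T v for the coefficients: c = (9/22). The projection is proj_W(v) = U c.
Check: (v - proj_W(v)) · u_1 = 0  (should be 0).
Result: proj_W(v) = (-27/22, -27/22, 9/11).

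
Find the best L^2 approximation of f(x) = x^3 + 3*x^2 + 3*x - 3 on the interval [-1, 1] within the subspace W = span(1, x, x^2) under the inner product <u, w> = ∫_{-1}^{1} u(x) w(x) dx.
g(x) = 3*x^2 + 18*x/5 - 3

The best approximation g ∈ W is the orthogonal projection of f onto W. Writing g = a_0 + a_1 x + a_2 x^2, the coefficients solve the normal equations G · a = b where
  G_{ij} = <φ_i, φ_j> and b_i = <f, φ_i>, with φ_0 = 1, φ_1 = x, φ_2 = x^2.
G =
  [2, 0, 2/3]
  [0, 2/3, 0]
  [2/3, 0, 2/5],
b = (-4, 12/5, -4/5).
Solving gives a_0 = -3, a_1 = 18/5, a_2 = 3, so
  g(x) = 3*x^2 + 18*x/5 - 3.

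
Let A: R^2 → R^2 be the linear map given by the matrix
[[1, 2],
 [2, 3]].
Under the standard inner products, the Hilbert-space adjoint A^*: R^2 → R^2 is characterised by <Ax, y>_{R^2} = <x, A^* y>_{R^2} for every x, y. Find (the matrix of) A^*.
A^* = A^T =
[[1, 2],
 [2, 3]]

For real matrices with standard dot products, the defining identity <Ax, y> = <x, A^* y> gives (Ax)^T y = x^T (A^*) y, i.e. x^T A^T y = x^T (A^*) y. Since this holds for all x, y, we must have A^* = A^T. Therefore
A^* =
[[1, 2],
 [2, 3]].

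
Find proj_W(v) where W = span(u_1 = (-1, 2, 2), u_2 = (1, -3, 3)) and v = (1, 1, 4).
proj_W(v) = (-41/85, 13/34, 659/170)

Set up U = [u_1 | ... | u_2] ∈ R^(3×2). The projector onto W = col(U) is P = U (U^T U)^(-1) U^T.
Compute U^T U =
  [9, -1]
  [-1, 19],
and U^T v = (9, 10).
Solve U^T U · c = U^T v for the coefficients: c = (181/170, 99/170). The projection is proj_W(v) = U c.
Check: (v - proj_W(v)) · u_1 = 0  (should be 0).
Check: (v - proj_W(v)) · u_2 = 0  (should be 0).
Result: proj_W(v) = (-41/85, 13/34, 659/170).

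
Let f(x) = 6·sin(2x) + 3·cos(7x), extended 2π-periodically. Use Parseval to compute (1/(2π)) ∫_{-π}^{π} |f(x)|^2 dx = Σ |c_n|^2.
Σ |c_n|^2 = 45/2

Expand |f|^2 and use orthogonality of {sin(nx), cos(mx)} on [-π, π]:
  ∫_{-π}^{π} sin(nx)^2 dx = π, ∫ cos(mx)^2 dx = π, and cross terms integrate to 0.
So ∫_{-π}^{π} f(x)^2 dx = 6^2 · π + 3^2 · π = (36 + 9)π.
Divide by 2π: (36 + 9)/2 = 45/2.
By Parseval, this equals Σ |c_n|^2.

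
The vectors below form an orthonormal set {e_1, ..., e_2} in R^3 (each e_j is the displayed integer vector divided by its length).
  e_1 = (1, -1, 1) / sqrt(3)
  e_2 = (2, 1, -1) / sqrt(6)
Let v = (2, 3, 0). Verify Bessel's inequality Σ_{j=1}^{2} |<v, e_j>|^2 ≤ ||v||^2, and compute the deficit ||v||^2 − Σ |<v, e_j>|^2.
Σ |<v, e_j>|^2 = 17/2; ||v||^2 = 13; deficit = 9/2

Write each e_j = u_j / sqrt(<u_j, u_j>) where u_j is the displayed integer vector. Then <v, e_j> = <v, u_j> / sqrt(<u_j, u_j>), so |<v, e_j>|^2 = <v, u_j>^2 / <u_j, u_j>.
Coefficients: <v, e_1> = -1/sqrt(3), <v, e_2> = 7/sqrt(6).
Square and sum: Σ |<v, e_j>|^2 = 17/2.
Compute ||v||^2 = v·v = 13.
Deficit = 13 − 17/2 = 9/2 ≥ 0, confirming Bessel's inequality. (The deficit equals ||v − Σ <v,e_j> e_j||^2, the squared distance from v to span{e_j}.)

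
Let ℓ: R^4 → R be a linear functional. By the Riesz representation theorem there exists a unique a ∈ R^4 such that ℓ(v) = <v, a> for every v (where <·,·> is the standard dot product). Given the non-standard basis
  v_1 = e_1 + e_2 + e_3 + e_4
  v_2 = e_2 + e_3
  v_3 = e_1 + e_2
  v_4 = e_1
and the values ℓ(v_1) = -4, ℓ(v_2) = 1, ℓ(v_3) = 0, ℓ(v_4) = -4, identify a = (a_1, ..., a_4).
a = (-4, 4, -3, -1)

Write a = (a_1, ..., a_4) in the standard basis. For each basis vector v_i, ℓ(v_i) = <v_i, a> is a linear equation in the a_j's. Collect the n equations into a matrix system V a = ℓ, where row i of V is v_i (expressed in the standard basis). Since V is invertible (lower-triangular with 1s on the diagonal, up to permutation), solve by back-substitution:
  V =
[[1, 1, 1, 1],
 [0, 1, 1, 0],
 [1, 1, 0, 0],
 [1, 0, 0, 0]]
  V a = (-4, 1, 0, -4)
Solving gives a = (-4, 4, -3, -1).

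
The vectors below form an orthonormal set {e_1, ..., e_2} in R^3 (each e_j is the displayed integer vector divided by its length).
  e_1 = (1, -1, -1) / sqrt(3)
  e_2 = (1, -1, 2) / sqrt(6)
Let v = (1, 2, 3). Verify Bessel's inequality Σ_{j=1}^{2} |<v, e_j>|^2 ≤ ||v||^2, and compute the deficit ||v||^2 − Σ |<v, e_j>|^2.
Σ |<v, e_j>|^2 = 19/2; ||v||^2 = 14; deficit = 9/2

Write each e_j = u_j / sqrt(<u_j, u_j>) where u_j is the displayed integer vector. Then <v, e_j> = <v, u_j> / sqrt(<u_j, u_j>), so |<v, e_j>|^2 = <v, u_j>^2 / <u_j, u_j>.
Coefficients: <v, e_1> = -4/sqrt(3), <v, e_2> = 5/sqrt(6).
Square and sum: Σ |<v, e_j>|^2 = 19/2.
Compute ||v||^2 = v·v = 14.
Deficit = 14 − 19/2 = 9/2 ≥ 0, confirming Bessel's inequality. (The deficit equals ||v − Σ <v,e_j> e_j||^2, the squared distance from v to span{e_j}.)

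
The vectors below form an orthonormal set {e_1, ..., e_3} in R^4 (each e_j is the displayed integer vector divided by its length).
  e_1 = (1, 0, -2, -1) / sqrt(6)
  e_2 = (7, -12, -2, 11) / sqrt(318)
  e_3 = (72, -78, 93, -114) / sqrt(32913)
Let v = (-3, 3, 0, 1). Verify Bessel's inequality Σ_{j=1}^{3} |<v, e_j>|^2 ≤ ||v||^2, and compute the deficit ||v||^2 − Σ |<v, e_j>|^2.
Σ |<v, e_j>|^2 = 1310/69; ||v||^2 = 19; deficit = 1/69

Write each e_j = u_j / sqrt(<u_j, u_j>) where u_j is the displayed integer vector. Then <v, e_j> = <v, u_j> / sqrt(<u_j, u_j>), so |<v, e_j>|^2 = <v, u_j>^2 / <u_j, u_j>.
Coefficients: <v, e_1> = -4/sqrt(6), <v, e_2> = -46/sqrt(318), <v, e_3> = -564/sqrt(32913).
Square and sum: Σ |<v, e_j>|^2 = 1310/69.
Compute ||v||^2 = v·v = 19.
Deficit = 19 − 1310/69 = 1/69 ≥ 0, confirming Bessel's inequality. (The deficit equals ||v − Σ <v,e_j> e_j||^2, the squared distance from v to span{e_j}.)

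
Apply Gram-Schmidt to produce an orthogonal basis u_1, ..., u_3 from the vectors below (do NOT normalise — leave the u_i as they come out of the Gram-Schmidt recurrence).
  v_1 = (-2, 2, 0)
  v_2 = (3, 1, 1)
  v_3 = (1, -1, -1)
Orthogonal basis:
  u_1 = (-2, 2, 0)
  u_2 = (2, 2, 1)
  u_3 = (2/9, 2/9, -8/9)

Apply the Gram-Schmidt recurrence
  u_1 = v_1
  u_i = v_i − Σ_{j<i} ((v_i · u_j) / (u_j · u_j)) · u_j.

Step by step this gives:
  u_1 = (-2, 2, 0)
  u_2 = (2, 2, 1)
  u_3 = (2/9, 2/9, -8/9)

Orthogonality check:
  u_2 · u_1 = 0 (should be 0)
  u_3 · u_1 = 0 (should be 0)
  u_3 · u_2 = 0 (should be 0)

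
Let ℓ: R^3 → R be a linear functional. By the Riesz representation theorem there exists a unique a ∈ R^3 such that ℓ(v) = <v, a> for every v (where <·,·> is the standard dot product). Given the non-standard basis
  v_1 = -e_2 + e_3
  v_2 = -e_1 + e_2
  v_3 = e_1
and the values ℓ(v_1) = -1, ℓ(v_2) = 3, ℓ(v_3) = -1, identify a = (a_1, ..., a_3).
a = (-1, 2, 1)

Write a = (a_1, ..., a_3) in the standard basis. For each basis vector v_i, ℓ(v_i) = <v_i, a> is a linear equation in the a_j's. Collect the n equations into a matrix system V a = ℓ, where row i of V is v_i (expressed in the standard basis). Since V is invertible (lower-triangular with 1s on the diagonal, up to permutation), solve by back-substitution:
  V =
[[0, -1, 1],
 [-1, 1, 0],
 [1, 0, 0]]
  V a = (-1, 3, -1)
Solving gives a = (-1, 2, 1).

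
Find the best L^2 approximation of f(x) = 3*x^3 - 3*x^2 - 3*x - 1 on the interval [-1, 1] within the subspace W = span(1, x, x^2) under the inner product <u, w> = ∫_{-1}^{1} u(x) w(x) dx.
g(x) = -3*x^2 - 6*x/5 - 1

The best approximation g ∈ W is the orthogonal projection of f onto W. Writing g = a_0 + a_1 x + a_2 x^2, the coefficients solve the normal equations G · a = b where
  G_{ij} = <φ_i, φ_j> and b_i = <f, φ_i>, with φ_0 = 1, φ_1 = x, φ_2 = x^2.
G =
  [2, 0, 2/3]
  [0, 2/3, 0]
  [2/3, 0, 2/5],
b = (-4, -4/5, -28/15).
Solving gives a_0 = -1, a_1 = -6/5, a_2 = -3, so
  g(x) = -3*x^2 - 6*x/5 - 1.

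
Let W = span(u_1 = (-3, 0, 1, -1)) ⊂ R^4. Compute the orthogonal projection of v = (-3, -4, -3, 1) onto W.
proj_W(v) = (-15/11, 0, 5/11, -5/11)

Set up U = [u_1 | ... | u_1] ∈ R^(4×1). The projector onto W = col(U) is P = U (U^T U)^(-1) U^T.
Compute U^T U =
  [11],
and U^T v = (5).
Solve U^T U · c = U^T v for the coefficients: c = (5/11). The projection is proj_W(v) = U c.
Check: (v - proj_W(v)) · u_1 = 0  (should be 0).
Result: proj_W(v) = (-15/11, 0, 5/11, -5/11).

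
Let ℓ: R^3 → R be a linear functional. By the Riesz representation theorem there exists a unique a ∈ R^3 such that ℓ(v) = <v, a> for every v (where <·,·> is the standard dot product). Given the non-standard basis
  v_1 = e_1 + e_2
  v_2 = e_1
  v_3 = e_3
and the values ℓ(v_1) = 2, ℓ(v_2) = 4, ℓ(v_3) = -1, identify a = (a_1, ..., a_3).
a = (4, -2, -1)

Write a = (a_1, ..., a_3) in the standard basis. For each basis vector v_i, ℓ(v_i) = <v_i, a> is a linear equation in the a_j's. Collect the n equations into a matrix system V a = ℓ, where row i of V is v_i (expressed in the standard basis). Since V is invertible (lower-triangular with 1s on the diagonal, up to permutation), solve by back-substitution:
  V =
[[1, 1, 0],
 [1, 0, 0],
 [0, 0, 1]]
  V a = (2, 4, -1)
Solving gives a = (4, -2, -1).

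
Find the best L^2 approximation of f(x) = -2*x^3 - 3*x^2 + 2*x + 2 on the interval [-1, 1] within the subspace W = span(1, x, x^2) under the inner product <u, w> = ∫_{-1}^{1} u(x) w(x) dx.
g(x) = -3*x^2 + 4*x/5 + 2

The best approximation g ∈ W is the orthogonal projection of f onto W. Writing g = a_0 + a_1 x + a_2 x^2, the coefficients solve the normal equations G · a = b where
  G_{ij} = <φ_i, φ_j> and b_i = <f, φ_i>, with φ_0 = 1, φ_1 = x, φ_2 = x^2.
G =
  [2, 0, 2/3]
  [0, 2/3, 0]
  [2/3, 0, 2/5],
b = (2, 8/15, 2/15).
Solving gives a_0 = 2, a_1 = 4/5, a_2 = -3, so
  g(x) = -3*x^2 + 4*x/5 + 2.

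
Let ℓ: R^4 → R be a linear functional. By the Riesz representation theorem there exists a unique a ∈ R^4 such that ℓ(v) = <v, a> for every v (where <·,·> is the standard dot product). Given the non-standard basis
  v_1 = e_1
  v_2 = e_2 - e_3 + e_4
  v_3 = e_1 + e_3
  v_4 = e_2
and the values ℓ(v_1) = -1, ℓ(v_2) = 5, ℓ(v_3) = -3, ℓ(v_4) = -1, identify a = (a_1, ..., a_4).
a = (-1, -1, -2, 4)

Write a = (a_1, ..., a_4) in the standard basis. For each basis vector v_i, ℓ(v_i) = <v_i, a> is a linear equation in the a_j's. Collect the n equations into a matrix system V a = ℓ, where row i of V is v_i (expressed in the standard basis). Since V is invertible (lower-triangular with 1s on the diagonal, up to permutation), solve by back-substitution:
  V =
[[1, 0, 0, 0],
 [0, 1, -1, 1],
 [1, 0, 1, 0],
 [0, 1, 0, 0]]
  V a = (-1, 5, -3, -1)
Solving gives a = (-1, -1, -2, 4).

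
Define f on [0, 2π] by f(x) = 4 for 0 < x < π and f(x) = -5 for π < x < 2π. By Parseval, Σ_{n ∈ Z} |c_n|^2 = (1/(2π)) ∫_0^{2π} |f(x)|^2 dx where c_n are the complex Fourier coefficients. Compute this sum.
Σ |c_n|^2 = 41/2

Parseval equates the L^2 energy of f (normalised by 1/(2π)) with the ℓ^2 sum of its Fourier coefficients: (1/(2π)) ∫_0^{2π} |f|^2 = Σ |c_n|^2.
Compute the left side: (1/(2π)) [∫_0^π 4^2 dx + ∫_π^{2π} (-5)^2 dx] = (1/(2π)) · (16π + 25π) = (16 + 25)/2 = 41/2.
So Σ_{n ∈ Z} |c_n|^2 = 41/2.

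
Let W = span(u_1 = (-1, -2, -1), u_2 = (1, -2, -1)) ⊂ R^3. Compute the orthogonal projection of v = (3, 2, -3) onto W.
proj_W(v) = (3, 2/5, 1/5)

Set up U = [u_1 | ... | u_2] ∈ R^(3×2). The projector onto W = col(U) is P = U (U^T U)^(-1) U^T.
Compute U^T U =
  [6, 4]
  [4, 6],
and U^T v = (-4, 2).
Solve U^T U · c = U^T v for the coefficients: c = (-8/5, 7/5). The projection is proj_W(v) = U c.
Check: (v - proj_W(v)) · u_1 = 0  (should be 0).
Check: (v - proj_W(v)) · u_2 = 0  (should be 0).
Result: proj_W(v) = (3, 2/5, 1/5).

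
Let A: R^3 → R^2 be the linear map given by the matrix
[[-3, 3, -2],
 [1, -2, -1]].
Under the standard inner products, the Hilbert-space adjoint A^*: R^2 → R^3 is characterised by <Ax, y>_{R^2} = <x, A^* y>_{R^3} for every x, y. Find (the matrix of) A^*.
A^* = A^T =
[[-3, 1],
 [3, -2],
 [-2, -1]]

For real matrices with standard dot products, the defining identity <Ax, y> = <x, A^* y> gives (Ax)^T y = x^T (A^*) y, i.e. x^T A^T y = x^T (A^*) y. Since this holds for all x, y, we must have A^* = A^T. Therefore
A^* =
[[-3, 1],
 [3, -2],
 [-2, -1]].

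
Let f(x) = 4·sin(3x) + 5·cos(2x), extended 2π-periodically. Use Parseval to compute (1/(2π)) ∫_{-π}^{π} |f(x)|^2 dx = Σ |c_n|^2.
Σ |c_n|^2 = 41/2

Expand |f|^2 and use orthogonality of {sin(nx), cos(mx)} on [-π, π]:
  ∫_{-π}^{π} sin(nx)^2 dx = π, ∫ cos(mx)^2 dx = π, and cross terms integrate to 0.
So ∫_{-π}^{π} f(x)^2 dx = 4^2 · π + 5^2 · π = (16 + 25)π.
Divide by 2π: (16 + 25)/2 = 41/2.
By Parseval, this equals Σ |c_n|^2.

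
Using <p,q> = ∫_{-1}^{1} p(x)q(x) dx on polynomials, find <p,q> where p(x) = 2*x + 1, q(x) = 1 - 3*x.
<p,q> = -2

Expand the product: p(x)·q(x) = -6*x^2 - x + 1.
∫_{-1}^{1} of each monomial x^k gives [2/(k+1) if k even, 0 if k odd]. Integrating term-by-term (or equivalently evaluating the antiderivative F(x) = -2*x^3 - x^2/2 + x at the endpoints):
  F(1) − F(−1) = -3/2 − (1/2) = -2.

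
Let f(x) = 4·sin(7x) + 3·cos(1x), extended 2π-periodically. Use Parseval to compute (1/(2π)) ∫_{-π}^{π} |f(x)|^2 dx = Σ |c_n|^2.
Σ |c_n|^2 = 25/2

Expand |f|^2 and use orthogonality of {sin(nx), cos(mx)} on [-π, π]:
  ∫_{-π}^{π} sin(nx)^2 dx = π, ∫ cos(mx)^2 dx = π, and cross terms integrate to 0.
So ∫_{-π}^{π} f(x)^2 dx = 4^2 · π + 3^2 · π = (16 + 9)π.
Divide by 2π: (16 + 9)/2 = 25/2.
By Parseval, this equals Σ |c_n|^2.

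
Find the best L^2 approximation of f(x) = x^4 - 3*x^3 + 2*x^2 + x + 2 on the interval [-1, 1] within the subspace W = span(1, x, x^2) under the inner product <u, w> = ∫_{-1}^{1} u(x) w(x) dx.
g(x) = 20*x^2/7 - 4*x/5 + 67/35

The best approximation g ∈ W is the orthogonal projection of f onto W. Writing g = a_0 + a_1 x + a_2 x^2, the coefficients solve the normal equations G · a = b where
  G_{ij} = <φ_i, φ_j> and b_i = <f, φ_i>, with φ_0 = 1, φ_1 = x, φ_2 = x^2.
G =
  [2, 0, 2/3]
  [0, 2/3, 0]
  [2/3, 0, 2/5],
b = (86/15, -8/15, 254/105).
Solving gives a_0 = 67/35, a_1 = -4/5, a_2 = 20/7, so
  g(x) = 20*x^2/7 - 4*x/5 + 67/35.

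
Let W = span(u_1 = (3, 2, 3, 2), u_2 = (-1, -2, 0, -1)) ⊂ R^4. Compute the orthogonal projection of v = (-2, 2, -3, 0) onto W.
proj_W(v) = (-101/75, 134/75, -84/25, -17/75)

Set up U = [u_1 | ... | u_2] ∈ R^(4×2). The projector onto W = col(U) is P = U (U^T U)^(-1) U^T.
Compute U^T U =
  [26, -9]
  [-9, 6],
and U^T v = (-11, -2).
Solve U^T U · c = U^T v for the coefficients: c = (-28/25, -151/75). The projection is proj_W(v) = U c.
Check: (v - proj_W(v)) · u_1 = 0  (should be 0).
Check: (v - proj_W(v)) · u_2 = 0  (should be 0).
Result: proj_W(v) = (-101/75, 134/75, -84/25, -17/75).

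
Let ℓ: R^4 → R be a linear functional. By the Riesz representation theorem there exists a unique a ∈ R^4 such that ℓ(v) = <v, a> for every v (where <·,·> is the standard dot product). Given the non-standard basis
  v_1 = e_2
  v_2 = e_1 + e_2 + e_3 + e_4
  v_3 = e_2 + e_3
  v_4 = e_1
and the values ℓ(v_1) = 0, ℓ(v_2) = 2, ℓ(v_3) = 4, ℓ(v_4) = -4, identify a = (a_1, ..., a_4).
a = (-4, 0, 4, 2)

Write a = (a_1, ..., a_4) in the standard basis. For each basis vector v_i, ℓ(v_i) = <v_i, a> is a linear equation in the a_j's. Collect the n equations into a matrix system V a = ℓ, where row i of V is v_i (expressed in the standard basis). Since V is invertible (lower-triangular with 1s on the diagonal, up to permutation), solve by back-substitution:
  V =
[[0, 1, 0, 0],
 [1, 1, 1, 1],
 [0, 1, 1, 0],
 [1, 0, 0, 0]]
  V a = (0, 2, 4, -4)
Solving gives a = (-4, 0, 4, 2).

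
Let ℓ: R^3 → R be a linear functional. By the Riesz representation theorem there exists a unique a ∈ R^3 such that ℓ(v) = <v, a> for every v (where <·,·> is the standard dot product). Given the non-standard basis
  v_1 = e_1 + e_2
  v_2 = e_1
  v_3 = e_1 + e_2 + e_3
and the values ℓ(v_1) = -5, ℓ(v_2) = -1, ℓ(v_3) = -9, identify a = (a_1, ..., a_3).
a = (-1, -4, -4)

Write a = (a_1, ..., a_3) in the standard basis. For each basis vector v_i, ℓ(v_i) = <v_i, a> is a linear equation in the a_j's. Collect the n equations into a matrix system V a = ℓ, where row i of V is v_i (expressed in the standard basis). Since V is invertible (lower-triangular with 1s on the diagonal, up to permutation), solve by back-substitution:
  V =
[[1, 1, 0],
 [1, 0, 0],
 [1, 1, 1]]
  V a = (-5, -1, -9)
Solving gives a = (-1, -4, -4).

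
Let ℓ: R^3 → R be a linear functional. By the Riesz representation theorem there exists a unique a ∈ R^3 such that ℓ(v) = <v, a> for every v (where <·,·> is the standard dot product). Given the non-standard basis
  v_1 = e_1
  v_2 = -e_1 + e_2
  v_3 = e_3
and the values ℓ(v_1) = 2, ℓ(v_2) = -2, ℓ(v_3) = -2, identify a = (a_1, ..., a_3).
a = (2, 0, -2)

Write a = (a_1, ..., a_3) in the standard basis. For each basis vector v_i, ℓ(v_i) = <v_i, a> is a linear equation in the a_j's. Collect the n equations into a matrix system V a = ℓ, where row i of V is v_i (expressed in the standard basis). Since V is invertible (lower-triangular with 1s on the diagonal, up to permutation), solve by back-substitution:
  V =
[[1, 0, 0],
 [-1, 1, 0],
 [0, 0, 1]]
  V a = (2, -2, -2)
Solving gives a = (2, 0, -2).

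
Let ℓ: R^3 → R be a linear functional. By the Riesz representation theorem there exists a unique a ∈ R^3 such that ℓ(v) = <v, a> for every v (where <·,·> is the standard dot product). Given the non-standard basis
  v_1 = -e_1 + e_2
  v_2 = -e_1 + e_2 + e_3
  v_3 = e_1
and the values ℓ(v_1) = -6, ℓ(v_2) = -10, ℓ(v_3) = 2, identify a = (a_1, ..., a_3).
a = (2, -4, -4)

Write a = (a_1, ..., a_3) in the standard basis. For each basis vector v_i, ℓ(v_i) = <v_i, a> is a linear equation in the a_j's. Collect the n equations into a matrix system V a = ℓ, where row i of V is v_i (expressed in the standard basis). Since V is invertible (lower-triangular with 1s on the diagonal, up to permutation), solve by back-substitution:
  V =
[[-1, 1, 0],
 [-1, 1, 1],
 [1, 0, 0]]
  V a = (-6, -10, 2)
Solving gives a = (2, -4, -4).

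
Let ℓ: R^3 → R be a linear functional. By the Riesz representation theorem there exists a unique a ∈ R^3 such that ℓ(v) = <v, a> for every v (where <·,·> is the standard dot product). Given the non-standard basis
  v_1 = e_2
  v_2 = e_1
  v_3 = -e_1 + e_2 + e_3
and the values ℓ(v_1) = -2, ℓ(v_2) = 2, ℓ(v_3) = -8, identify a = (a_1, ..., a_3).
a = (2, -2, -4)

Write a = (a_1, ..., a_3) in the standard basis. For each basis vector v_i, ℓ(v_i) = <v_i, a> is a linear equation in the a_j's. Collect the n equations into a matrix system V a = ℓ, where row i of V is v_i (expressed in the standard basis). Since V is invertible (lower-triangular with 1s on the diagonal, up to permutation), solve by back-substitution:
  V =
[[0, 1, 0],
 [1, 0, 0],
 [-1, 1, 1]]
  V a = (-2, 2, -8)
Solving gives a = (2, -2, -4).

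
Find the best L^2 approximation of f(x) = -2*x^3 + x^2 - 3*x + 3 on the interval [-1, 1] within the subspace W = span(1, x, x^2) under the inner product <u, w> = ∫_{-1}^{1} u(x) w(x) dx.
g(x) = x^2 - 21*x/5 + 3

The best approximation g ∈ W is the orthogonal projection of f onto W. Writing g = a_0 + a_1 x + a_2 x^2, the coefficients solve the normal equations G · a = b where
  G_{ij} = <φ_i, φ_j> and b_i = <f, φ_i>, with φ_0 = 1, φ_1 = x, φ_2 = x^2.
G =
  [2, 0, 2/3]
  [0, 2/3, 0]
  [2/3, 0, 2/5],
b = (20/3, -14/5, 12/5).
Solving gives a_0 = 3, a_1 = -21/5, a_2 = 1, so
  g(x) = x^2 - 21*x/5 + 3.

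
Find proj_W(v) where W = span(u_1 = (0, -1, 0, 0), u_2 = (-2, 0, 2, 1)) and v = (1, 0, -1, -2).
proj_W(v) = (4/3, 0, -4/3, -2/3)

Set up U = [u_1 | ... | u_2] ∈ R^(4×2). The projector onto W = col(U) is P = U (U^T U)^(-1) U^T.
Compute U^T U =
  [1, 0]
  [0, 9],
and U^T v = (0, -6).
Solve U^T U · c = U^T v for the coefficients: c = (0, -2/3). The projection is proj_W(v) = U c.
Check: (v - proj_W(v)) · u_1 = 0  (should be 0).
Check: (v - proj_W(v)) · u_2 = 0  (should be 0).
Result: proj_W(v) = (4/3, 0, -4/3, -2/3).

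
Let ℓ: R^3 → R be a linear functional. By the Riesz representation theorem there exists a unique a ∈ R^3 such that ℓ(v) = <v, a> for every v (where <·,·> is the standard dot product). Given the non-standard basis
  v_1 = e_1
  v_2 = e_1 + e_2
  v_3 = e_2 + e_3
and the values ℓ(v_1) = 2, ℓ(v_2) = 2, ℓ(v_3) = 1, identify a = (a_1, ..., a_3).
a = (2, 0, 1)

Write a = (a_1, ..., a_3) in the standard basis. For each basis vector v_i, ℓ(v_i) = <v_i, a> is a linear equation in the a_j's. Collect the n equations into a matrix system V a = ℓ, where row i of V is v_i (expressed in the standard basis). Since V is invertible (lower-triangular with 1s on the diagonal, up to permutation), solve by back-substitution:
  V =
[[1, 0, 0],
 [1, 1, 0],
 [0, 1, 1]]
  V a = (2, 2, 1)
Solving gives a = (2, 0, 1).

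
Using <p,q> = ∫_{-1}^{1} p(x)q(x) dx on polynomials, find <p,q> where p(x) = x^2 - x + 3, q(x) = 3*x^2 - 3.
<p,q> = -64/5

Expand the product: p(x)·q(x) = 3*x^4 - 3*x^3 + 6*x^2 + 3*x - 9.
∫_{-1}^{1} of each monomial x^k gives [2/(k+1) if k even, 0 if k odd]. Integrating term-by-term (or equivalently evaluating the antiderivative F(x) = 3*x^5/5 - 3*x^4/4 + 2*x^3 + 3*x^2/2 - 9*x at the endpoints):
  F(1) − F(−1) = -113/20 − (143/20) = -64/5.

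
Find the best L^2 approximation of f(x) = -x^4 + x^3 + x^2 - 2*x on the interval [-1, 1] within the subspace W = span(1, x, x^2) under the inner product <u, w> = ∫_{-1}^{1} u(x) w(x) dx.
g(x) = x^2/7 - 7*x/5 + 3/35

The best approximation g ∈ W is the orthogonal projection of f onto W. Writing g = a_0 + a_1 x + a_2 x^2, the coefficients solve the normal equations G · a = b where
  G_{ij} = <φ_i, φ_j> and b_i = <f, φ_i>, with φ_0 = 1, φ_1 = x, φ_2 = x^2.
G =
  [2, 0, 2/3]
  [0, 2/3, 0]
  [2/3, 0, 2/5],
b = (4/15, -14/15, 4/35).
Solving gives a_0 = 3/35, a_1 = -7/5, a_2 = 1/7, so
  g(x) = x^2/7 - 7*x/5 + 3/35.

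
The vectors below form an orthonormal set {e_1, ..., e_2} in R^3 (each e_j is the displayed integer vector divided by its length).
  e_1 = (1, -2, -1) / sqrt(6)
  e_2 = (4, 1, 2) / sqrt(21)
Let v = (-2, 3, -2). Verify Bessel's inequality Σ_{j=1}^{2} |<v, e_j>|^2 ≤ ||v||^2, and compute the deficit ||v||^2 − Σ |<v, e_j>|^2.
Σ |<v, e_j>|^2 = 69/7; ||v||^2 = 17; deficit = 50/7

Write each e_j = u_j / sqrt(<u_j, u_j>) where u_j is the displayed integer vector. Then <v, e_j> = <v, u_j> / sqrt(<u_j, u_j>), so |<v, e_j>|^2 = <v, u_j>^2 / <u_j, u_j>.
Coefficients: <v, e_1> = -6/sqrt(6), <v, e_2> = -9/sqrt(21).
Square and sum: Σ |<v, e_j>|^2 = 69/7.
Compute ||v||^2 = v·v = 17.
Deficit = 17 − 69/7 = 50/7 ≥ 0, confirming Bessel's inequality. (The deficit equals ||v − Σ <v,e_j> e_j||^2, the squared distance from v to span{e_j}.)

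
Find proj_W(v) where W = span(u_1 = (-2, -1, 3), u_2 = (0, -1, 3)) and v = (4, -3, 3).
proj_W(v) = (4, -6/5, 18/5)

Set up U = [u_1 | ... | u_2] ∈ R^(3×2). The projector onto W = col(U) is P = U (U^T U)^(-1) U^T.
Compute U^T U =
  [14, 10]
  [10, 10],
and U^T v = (4, 12).
Solve U^T U · c = U^T v for the coefficients: c = (-2, 16/5). The projection is proj_W(v) = U c.
Check: (v - proj_W(v)) · u_1 = 0  (should be 0).
Check: (v - proj_W(v)) · u_2 = 0  (should be 0).
Result: proj_W(v) = (4, -6/5, 18/5).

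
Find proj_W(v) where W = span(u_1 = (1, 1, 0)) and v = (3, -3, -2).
proj_W(v) = (0, 0, 0)

Set up U = [u_1 | ... | u_1] ∈ R^(3×1). The projector onto W = col(U) is P = U (U^T U)^(-1) U^T.
Compute U^T U =
  [2],
and U^T v = (0).
Solve U^T U · c = U^T v for the coefficients: c = (0). The projection is proj_W(v) = U c.
Check: (v - proj_W(v)) · u_1 = 0  (should be 0).
Result: proj_W(v) = (0, 0, 0).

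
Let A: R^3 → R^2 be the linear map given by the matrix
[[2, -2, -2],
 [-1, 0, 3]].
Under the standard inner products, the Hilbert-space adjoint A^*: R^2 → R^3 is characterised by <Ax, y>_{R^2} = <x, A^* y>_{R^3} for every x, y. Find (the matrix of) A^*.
A^* = A^T =
[[2, -1],
 [-2, 0],
 [-2, 3]]

For real matrices with standard dot products, the defining identity <Ax, y> = <x, A^* y> gives (Ax)^T y = x^T (A^*) y, i.e. x^T A^T y = x^T (A^*) y. Since this holds for all x, y, we must have A^* = A^T. Therefore
A^* =
[[2, -1],
 [-2, 0],
 [-2, 3]].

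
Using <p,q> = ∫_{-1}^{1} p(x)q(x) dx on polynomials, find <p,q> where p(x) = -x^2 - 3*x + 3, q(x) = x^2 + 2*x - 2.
<p,q> = -196/15

Expand the product: p(x)·q(x) = -x^4 - 5*x^3 - x^2 + 12*x - 6.
∫_{-1}^{1} of each monomial x^k gives [2/(k+1) if k even, 0 if k odd]. Integrating term-by-term (or equivalently evaluating the antiderivative F(x) = -x^5/5 - 5*x^4/4 - x^3/3 + 6*x^2 - 6*x at the endpoints):
  F(1) − F(−1) = -107/60 − (677/60) = -196/15.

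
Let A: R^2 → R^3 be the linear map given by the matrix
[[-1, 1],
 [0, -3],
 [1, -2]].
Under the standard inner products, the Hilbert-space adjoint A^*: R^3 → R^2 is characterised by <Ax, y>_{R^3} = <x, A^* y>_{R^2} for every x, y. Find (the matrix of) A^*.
A^* = A^T =
[[-1, 0, 1],
 [1, -3, -2]]

For real matrices with standard dot products, the defining identity <Ax, y> = <x, A^* y> gives (Ax)^T y = x^T (A^*) y, i.e. x^T A^T y = x^T (A^*) y. Since this holds for all x, y, we must have A^* = A^T. Therefore
A^* =
[[-1, 0, 1],
 [1, -3, -2]].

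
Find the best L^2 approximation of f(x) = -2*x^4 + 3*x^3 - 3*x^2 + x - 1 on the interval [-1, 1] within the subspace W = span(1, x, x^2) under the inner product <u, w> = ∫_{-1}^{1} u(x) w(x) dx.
g(x) = -33*x^2/7 + 14*x/5 - 29/35

The best approximation g ∈ W is the orthogonal projection of f onto W. Writing g = a_0 + a_1 x + a_2 x^2, the coefficients solve the normal equations G · a = b where
  G_{ij} = <φ_i, φ_j> and b_i = <f, φ_i>, with φ_0 = 1, φ_1 = x, φ_2 = x^2.
G =
  [2, 0, 2/3]
  [0, 2/3, 0]
  [2/3, 0, 2/5],
b = (-24/5, 28/15, -256/105).
Solving gives a_0 = -29/35, a_1 = 14/5, a_2 = -33/7, so
  g(x) = -33*x^2/7 + 14*x/5 - 29/35.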